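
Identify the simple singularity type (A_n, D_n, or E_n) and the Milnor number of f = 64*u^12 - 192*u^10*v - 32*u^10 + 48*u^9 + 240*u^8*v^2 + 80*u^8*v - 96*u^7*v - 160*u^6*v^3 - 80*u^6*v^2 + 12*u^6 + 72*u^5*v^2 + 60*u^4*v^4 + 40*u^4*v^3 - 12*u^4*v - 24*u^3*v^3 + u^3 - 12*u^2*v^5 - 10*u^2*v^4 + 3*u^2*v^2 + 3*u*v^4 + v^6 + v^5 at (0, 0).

Type E_8, Milnor number mu = 8.

The Hessian of f at 0 has rank 0. Corank 2; j^3 = u^3 is a perfect cube, so E-series; the 5-jet and mu = 8 give E_8.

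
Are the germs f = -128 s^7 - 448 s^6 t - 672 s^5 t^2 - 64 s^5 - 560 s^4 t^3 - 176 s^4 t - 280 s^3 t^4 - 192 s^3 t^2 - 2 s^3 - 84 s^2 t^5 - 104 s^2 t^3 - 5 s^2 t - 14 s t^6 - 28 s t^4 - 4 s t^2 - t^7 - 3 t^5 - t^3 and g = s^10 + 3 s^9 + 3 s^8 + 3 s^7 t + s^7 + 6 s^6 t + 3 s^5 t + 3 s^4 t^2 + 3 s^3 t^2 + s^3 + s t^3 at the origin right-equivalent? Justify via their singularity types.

No.

The Hessian of f at 0 has rank 0. Corank 2; j^3 = -(s + t)^2*(2*s + t) has shape L^2 M (L != M), so D-series; mu = 6 gives D_6. The Hessian of g at 0 has rank 0. Corank 2; j^3 = s^3 is a perfect cube, so E-series; the 4-jet and mu = 7 give E_7. f is D_6 but g is E_7, hence not right-equivalent.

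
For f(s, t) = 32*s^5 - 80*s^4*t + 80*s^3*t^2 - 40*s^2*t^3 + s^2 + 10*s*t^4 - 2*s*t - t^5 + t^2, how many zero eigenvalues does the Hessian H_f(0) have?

Hessian at 0 has rank 1.

1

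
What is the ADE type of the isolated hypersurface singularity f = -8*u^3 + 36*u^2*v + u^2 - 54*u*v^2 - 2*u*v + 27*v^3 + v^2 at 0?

A_2

The Hessian of f at 0 has rank 1. Corank 1: A-series; mu = 2 gives A_2.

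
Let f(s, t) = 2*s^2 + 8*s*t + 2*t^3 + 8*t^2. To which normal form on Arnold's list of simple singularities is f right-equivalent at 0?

The Hessian of f at 0 is [[4, 8], [8, 16]] with rank 1, so corank 1. A Groebner basis of the Jacobian ideal J(f) in C{s,t} is {t^2, s + 2*t}; counting standard monomials gives mu = 2. Corank 1: A-series; mu = 2 gives A_2.

A_{2}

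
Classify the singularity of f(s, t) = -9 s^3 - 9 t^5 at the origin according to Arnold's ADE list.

E_8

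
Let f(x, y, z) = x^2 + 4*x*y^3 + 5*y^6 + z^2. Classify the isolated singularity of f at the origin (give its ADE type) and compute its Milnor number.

Type A_{5}, Milnor number mu = 5.

The Hessian of f at 0 has rank 2. Corank 1: A-series; mu = 5 gives A_5.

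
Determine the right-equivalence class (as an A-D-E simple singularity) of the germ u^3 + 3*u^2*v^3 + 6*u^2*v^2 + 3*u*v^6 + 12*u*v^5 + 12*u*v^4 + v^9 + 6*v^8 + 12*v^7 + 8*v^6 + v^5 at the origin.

The Hessian of f at 0 has rank 0. Corank 2; j^3 = u^3 is a perfect cube, so E-series; the 5-jet and mu = 8 give E_8.

E8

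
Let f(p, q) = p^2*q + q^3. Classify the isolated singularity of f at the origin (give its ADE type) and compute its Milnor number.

Type D_4, Milnor number mu = 4.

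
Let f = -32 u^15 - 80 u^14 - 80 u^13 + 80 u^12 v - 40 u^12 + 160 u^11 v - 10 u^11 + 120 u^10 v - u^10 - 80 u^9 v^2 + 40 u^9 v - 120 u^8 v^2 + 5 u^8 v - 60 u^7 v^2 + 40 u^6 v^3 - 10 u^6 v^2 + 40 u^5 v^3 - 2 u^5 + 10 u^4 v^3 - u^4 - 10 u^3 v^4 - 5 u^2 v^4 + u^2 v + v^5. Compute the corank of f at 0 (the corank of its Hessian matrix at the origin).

2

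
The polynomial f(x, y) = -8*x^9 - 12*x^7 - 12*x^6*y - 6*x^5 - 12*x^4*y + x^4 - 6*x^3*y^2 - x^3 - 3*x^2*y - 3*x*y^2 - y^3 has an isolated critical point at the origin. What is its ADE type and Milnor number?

The Hessian of f at 0 has rank 0. Corank 2; j^3 = -(x + y)^3 is a perfect cube, so E-series; the 4-jet and mu = 6 give E_6.

Type E_6, Milnor number mu = 6.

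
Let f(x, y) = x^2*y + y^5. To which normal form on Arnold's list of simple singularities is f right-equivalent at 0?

D_{6}

The Hessian of f at 0 has rank 0. Corank 2; j^3 = x^2*y has shape L^2 M (L != M), so D-series; mu = 6 gives D_6.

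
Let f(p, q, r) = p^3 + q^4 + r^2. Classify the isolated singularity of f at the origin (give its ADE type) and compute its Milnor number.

Type E_6, Milnor number mu = 6.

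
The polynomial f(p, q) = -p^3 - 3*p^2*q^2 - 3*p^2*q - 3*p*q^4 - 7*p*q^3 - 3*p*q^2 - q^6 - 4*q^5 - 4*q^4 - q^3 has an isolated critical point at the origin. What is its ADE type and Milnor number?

Type E7, Milnor number mu = 7.

The Hessian of f at 0 has rank 0. Corank 2; j^3 = -(p + q)^3 is a perfect cube, so E-series; the 4-jet and mu = 7 give E_7.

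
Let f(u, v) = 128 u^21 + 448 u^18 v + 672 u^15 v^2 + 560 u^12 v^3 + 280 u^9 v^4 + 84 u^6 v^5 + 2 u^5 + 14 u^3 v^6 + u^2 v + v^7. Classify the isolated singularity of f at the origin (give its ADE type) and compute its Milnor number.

Type D_{8}, Milnor number mu = 8.

The Hessian of f at 0 has rank 0. Corank 2; j^3 = u^2*v has shape L^2 M (L != M), so D-series; mu = 8 gives D_8.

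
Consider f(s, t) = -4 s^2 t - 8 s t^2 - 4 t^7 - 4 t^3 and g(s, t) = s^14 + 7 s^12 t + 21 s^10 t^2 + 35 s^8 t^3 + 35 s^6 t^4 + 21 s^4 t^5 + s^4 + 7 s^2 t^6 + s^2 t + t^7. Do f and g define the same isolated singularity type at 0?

The Hessian of f at 0 has rank 0. Corank 2; j^3 = -4*t*(s + t)^2 has shape L^2 M (L != M), so D-series; mu = 8 gives D_8. The Hessian of g at 0 has rank 0. Corank 2; j^3 = s^2*t has shape L^2 M (L != M), so D-series; mu = 8 gives D_8. Both have type D_8, hence right-equivalent.

Yes.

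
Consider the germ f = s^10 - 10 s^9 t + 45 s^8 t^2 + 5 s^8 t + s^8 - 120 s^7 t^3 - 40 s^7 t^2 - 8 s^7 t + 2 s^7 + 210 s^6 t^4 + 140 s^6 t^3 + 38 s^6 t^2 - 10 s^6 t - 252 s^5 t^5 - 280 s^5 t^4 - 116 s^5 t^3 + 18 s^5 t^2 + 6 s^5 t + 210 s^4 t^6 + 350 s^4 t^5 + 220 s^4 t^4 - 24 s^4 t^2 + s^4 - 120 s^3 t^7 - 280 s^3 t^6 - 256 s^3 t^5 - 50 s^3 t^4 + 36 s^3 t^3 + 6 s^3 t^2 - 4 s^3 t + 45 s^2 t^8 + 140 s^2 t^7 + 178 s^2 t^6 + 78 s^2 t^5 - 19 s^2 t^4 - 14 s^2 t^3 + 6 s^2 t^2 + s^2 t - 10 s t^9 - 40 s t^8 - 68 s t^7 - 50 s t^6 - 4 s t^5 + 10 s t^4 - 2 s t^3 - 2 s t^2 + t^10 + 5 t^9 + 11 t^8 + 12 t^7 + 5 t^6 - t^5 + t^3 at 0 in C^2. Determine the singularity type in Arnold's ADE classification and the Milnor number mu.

Type D_{5}, Milnor number mu = 5.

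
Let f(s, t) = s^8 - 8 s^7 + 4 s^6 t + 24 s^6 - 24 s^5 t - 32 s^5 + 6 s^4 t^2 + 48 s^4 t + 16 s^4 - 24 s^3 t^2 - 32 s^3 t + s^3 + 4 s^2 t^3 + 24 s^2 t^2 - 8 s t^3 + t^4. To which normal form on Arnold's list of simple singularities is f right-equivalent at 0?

E_{6}

The Hessian of f at 0 has rank 0. Corank 2; j^3 = s^3 is a perfect cube, so E-series; the 4-jet and mu = 6 give E_6.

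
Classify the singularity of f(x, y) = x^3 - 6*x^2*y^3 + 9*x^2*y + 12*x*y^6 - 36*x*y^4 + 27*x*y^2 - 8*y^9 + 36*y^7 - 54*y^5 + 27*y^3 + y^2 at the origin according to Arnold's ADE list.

A2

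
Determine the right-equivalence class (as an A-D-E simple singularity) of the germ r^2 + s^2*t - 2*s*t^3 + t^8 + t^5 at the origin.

The Hessian of f at 0 is [[0, 0, 0], [0, 0, 0], [0, 0, 2]] with rank 1, so corank 2. A Groebner basis of the Jacobian ideal J(f) in C{s,t,r} is {s^4, s^3*t + s^2/8 - s*t^2/8, -s^3 + s^2*t^2, -s*t + t^3, r}; counting standard monomials gives mu = 9. Corank 2; j^3 = s^2*t has shape L^2 M (L != M), so D-series; mu = 9 gives D_9.

D_{9}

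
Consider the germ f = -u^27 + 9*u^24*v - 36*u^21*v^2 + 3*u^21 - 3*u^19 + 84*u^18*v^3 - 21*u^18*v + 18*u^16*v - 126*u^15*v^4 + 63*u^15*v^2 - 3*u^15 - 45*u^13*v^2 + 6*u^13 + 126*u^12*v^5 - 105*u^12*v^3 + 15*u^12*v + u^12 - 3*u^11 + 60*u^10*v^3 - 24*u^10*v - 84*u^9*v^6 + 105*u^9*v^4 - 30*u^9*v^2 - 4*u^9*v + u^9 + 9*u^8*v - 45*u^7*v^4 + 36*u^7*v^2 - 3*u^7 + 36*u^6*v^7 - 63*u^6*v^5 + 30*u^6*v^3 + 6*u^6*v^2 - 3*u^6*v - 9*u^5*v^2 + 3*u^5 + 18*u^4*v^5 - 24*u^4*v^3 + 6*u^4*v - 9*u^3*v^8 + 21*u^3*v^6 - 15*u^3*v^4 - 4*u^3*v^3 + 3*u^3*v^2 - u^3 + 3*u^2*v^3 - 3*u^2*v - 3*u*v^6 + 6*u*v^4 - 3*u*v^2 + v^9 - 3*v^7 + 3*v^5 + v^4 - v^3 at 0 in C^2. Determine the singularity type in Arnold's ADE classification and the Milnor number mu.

Type E6, Milnor number mu = 6.

The Hessian of f at 0 has rank 0. Corank 2; j^3 = -(u + v)^3 is a perfect cube, so E-series; the 4-jet and mu = 6 give E_6.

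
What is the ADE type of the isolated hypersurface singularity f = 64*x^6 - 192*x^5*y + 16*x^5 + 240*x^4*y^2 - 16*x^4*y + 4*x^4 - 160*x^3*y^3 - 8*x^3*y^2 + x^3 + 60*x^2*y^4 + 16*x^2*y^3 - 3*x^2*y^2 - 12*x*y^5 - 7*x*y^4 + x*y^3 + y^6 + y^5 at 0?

E7

The Hessian of f at 0 is [[0, 0], [0, 0]] with rank 0, so corank 2. A Groebner basis of the Jacobian ideal J(f) in C{x,y} is {3*x^2/7 + y^4 + y^3/7, x^3, x^2*y - x^2/7 - y^3/21, -x^2 + x*y^2 - y^3/3}; counting standard monomials gives mu = 7. Corank 2; j^3 = x^3 is a perfect cube, so E-series; the 4-jet and mu = 7 give E_7.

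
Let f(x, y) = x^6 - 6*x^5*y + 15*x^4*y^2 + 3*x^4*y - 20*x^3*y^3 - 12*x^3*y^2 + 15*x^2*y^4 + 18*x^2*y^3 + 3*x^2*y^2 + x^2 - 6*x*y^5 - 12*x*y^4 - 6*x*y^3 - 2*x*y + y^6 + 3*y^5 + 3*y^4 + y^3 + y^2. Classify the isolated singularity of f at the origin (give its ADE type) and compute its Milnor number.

Type A_{2}, Milnor number mu = 2.

The Hessian of f at 0 has rank 1. Corank 1: A-series; mu = 2 gives A_2.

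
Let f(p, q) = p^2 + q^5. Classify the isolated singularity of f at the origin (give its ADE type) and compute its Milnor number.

Type A4, Milnor number mu = 4.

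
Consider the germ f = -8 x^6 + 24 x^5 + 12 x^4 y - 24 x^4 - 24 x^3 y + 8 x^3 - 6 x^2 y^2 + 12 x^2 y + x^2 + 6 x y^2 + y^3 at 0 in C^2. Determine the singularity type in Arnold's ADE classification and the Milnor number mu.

Type A_2, Milnor number mu = 2.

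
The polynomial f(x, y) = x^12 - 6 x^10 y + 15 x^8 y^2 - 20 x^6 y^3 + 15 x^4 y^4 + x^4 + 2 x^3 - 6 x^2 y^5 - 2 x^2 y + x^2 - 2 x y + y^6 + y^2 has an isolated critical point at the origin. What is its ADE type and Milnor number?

The Hessian of f at 0 is [[2, -2], [-2, 2]] with rank 1, so corank 1. A Groebner basis of the Jacobian ideal J(f) in C{x,y} is {x*y^2 + 3*x*y + x - 2*y^2 - y, 5*x*y + 2*x + y^3 - 3*y^2 - 2*y, x^2 + x - y}; counting standard monomials gives mu = 5. Corank 1: A-series; mu = 5 gives A_5.

Type A5, Milnor number mu = 5.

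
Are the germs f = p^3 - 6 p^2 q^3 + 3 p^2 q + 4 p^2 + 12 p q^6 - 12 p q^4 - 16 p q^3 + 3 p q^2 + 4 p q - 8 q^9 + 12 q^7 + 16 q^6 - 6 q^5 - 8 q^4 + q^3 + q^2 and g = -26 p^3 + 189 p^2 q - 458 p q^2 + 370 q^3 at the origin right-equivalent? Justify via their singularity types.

No.

The Hessian of f at 0 has rank 1. Corank 1: A-series; mu = 2 gives A_2. The Hessian of g at 0 has rank 0. Corank 2; j^3 = -(2*p - 5*q)*(13*p^2 - 62*p*q + 74*q^2) splits into three distinct lines over C (the quadratic factor has nonzero discriminant), so D_4. f is A_2 but g is D_4, hence not right-equivalent.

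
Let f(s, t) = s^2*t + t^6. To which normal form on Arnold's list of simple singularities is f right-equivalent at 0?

D7

The Hessian of f at 0 has rank 0. Corank 2; j^3 = s^2*t has shape L^2 M (L != M), so D-series; mu = 7 gives D_7.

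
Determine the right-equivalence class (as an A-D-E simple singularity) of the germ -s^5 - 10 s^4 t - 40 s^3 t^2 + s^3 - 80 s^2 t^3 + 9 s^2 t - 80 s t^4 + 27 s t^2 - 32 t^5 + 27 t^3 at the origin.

The Hessian of f at 0 is [[0, 0], [0, 0]] with rank 0, so corank 2. A Groebner basis of the Jacobian ideal J(f) in C{s,t} is {t^5, s*t^3 + 11*t^4/4, s^2 + 6*s*t + 9*t^2}; counting standard monomials gives mu = 8. Corank 2; j^3 = (s + 3*t)^3 is a perfect cube, so E-series; the 5-jet and mu = 8 give E_8.

E8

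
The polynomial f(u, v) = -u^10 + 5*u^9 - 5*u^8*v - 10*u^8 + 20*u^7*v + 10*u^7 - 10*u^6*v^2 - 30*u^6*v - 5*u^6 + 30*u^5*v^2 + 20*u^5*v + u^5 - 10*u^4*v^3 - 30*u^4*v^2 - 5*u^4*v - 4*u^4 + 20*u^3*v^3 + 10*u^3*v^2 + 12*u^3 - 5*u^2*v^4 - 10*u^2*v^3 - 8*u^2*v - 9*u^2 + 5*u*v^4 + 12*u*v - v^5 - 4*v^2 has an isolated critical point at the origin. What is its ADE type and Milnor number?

Type A_4, Milnor number mu = 4.

The Hessian of f at 0 is [[-18, 12], [12, -8]] with rank 1, so corank 1. A Groebner basis of the Jacobian ideal J(f) in C{u,v} is {-243*u/64 + v^3 + 9*v^2/8 + 81*v/32, u^2 - 3*u/2 + v, u*v - 9*u/8 - v^2/3 + 3*v/4}; counting standard monomials gives mu = 4. Corank 1: A-series; mu = 4 gives A_4.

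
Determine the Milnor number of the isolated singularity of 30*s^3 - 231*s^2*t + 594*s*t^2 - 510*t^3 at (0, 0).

The Hessian of f at 0 is [[0, 0], [0, 0]] with rank 0, so corank 2. A Groebner basis of the Jacobian ideal J(f) in C{s,t} is {t^3, s^2 - 6*t^2, s*t - 27*t^2/11}; counting standard monomials gives mu = 4. Corank 2; j^3 = 3*(2*s - 5*t)*(5*s^2 - 26*s*t + 34*t^2) splits into three distinct lines over C (the quadratic factor has nonzero discriminant), so D_4.

4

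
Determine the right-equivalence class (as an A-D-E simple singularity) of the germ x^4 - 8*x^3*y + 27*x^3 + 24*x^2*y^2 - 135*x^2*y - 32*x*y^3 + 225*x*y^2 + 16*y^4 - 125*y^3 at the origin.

E6

The Hessian of f at 0 is [[0, 0], [0, 0]] with rank 0, so corank 2. A Groebner basis of the Jacobian ideal J(f) in C{x,y} is {y^4, x*y^2 - 16*y^3/9, x^2 - 10*x*y/3 + 25*y^2/9}; counting standard monomials gives mu = 6. Corank 2; j^3 = (3*x - 5*y)^3 is a perfect cube, so E-series; the 4-jet and mu = 6 give E_6.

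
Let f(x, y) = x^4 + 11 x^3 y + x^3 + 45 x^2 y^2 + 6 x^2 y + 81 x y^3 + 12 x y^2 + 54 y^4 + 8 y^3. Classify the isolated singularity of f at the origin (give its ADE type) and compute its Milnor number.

Type E7, Milnor number mu = 7.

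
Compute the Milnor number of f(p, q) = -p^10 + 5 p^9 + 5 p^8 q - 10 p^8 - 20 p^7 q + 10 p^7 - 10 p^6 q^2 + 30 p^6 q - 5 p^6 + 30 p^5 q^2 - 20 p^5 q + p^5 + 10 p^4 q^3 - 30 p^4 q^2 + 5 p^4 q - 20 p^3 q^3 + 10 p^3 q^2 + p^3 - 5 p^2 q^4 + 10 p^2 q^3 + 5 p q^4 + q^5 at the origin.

The Hessian of f at 0 is [[0, 0], [0, 0]] with rank 0, so corank 2. A Groebner basis of the Jacobian ideal J(f) in C{p,q} is {q^5, p*q^3 + q^4/4, p^2}; counting standard monomials gives mu = 8. Corank 2; j^3 = p^3 is a perfect cube, so E-series; the 5-jet and mu = 8 give E_8.

8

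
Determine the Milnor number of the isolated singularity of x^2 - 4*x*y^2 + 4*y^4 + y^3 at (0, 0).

2

The Hessian of f at 0 has rank 1. Corank 1: A-series; mu = 2 gives A_2.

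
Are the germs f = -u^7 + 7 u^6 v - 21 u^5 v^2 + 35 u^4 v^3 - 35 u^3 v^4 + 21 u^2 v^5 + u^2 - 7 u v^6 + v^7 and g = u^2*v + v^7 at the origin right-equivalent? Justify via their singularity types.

The Hessian of f at 0 has rank 1. Corank 1: A-series; mu = 6 gives A_6. The Hessian of g at 0 has rank 0. Corank 2; j^3 = u^2*v has shape L^2 M (L != M), so D-series; mu = 8 gives D_8. f is A_6 but g is D_8, hence not right-equivalent.

No.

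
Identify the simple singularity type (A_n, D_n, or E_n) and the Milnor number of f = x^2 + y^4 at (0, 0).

The Hessian of f at 0 is [[2, 0], [0, 0]] with rank 1, so corank 1. A Groebner basis of the Jacobian ideal J(f) in C{x,y} is {y^3, x}; counting standard monomials gives mu = 3. Corank 1: A-series; mu = 3 gives A_3.

Type A_3, Milnor number mu = 3.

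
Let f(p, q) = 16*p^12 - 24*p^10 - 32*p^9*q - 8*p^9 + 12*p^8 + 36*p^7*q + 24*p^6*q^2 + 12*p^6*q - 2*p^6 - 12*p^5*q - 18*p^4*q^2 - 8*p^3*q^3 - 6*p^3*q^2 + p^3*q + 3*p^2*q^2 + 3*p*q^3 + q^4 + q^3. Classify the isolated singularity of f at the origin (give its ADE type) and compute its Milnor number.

The Hessian of f at 0 has rank 0. Corank 2; j^3 = q^3 is a perfect cube, so E-series; the 4-jet and mu = 7 give E_7.

Type E_{7}, Milnor number mu = 7.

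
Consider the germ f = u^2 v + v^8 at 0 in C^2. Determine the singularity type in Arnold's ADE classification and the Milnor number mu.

Type D_{9}, Milnor number mu = 9.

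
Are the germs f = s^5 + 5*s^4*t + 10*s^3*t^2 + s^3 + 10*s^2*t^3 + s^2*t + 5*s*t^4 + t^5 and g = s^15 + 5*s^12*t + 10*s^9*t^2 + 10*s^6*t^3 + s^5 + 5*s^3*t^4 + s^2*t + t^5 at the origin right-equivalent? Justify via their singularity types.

The Hessian of f at 0 is [[0, 0], [0, 0]] with rank 0, so corank 2. A Groebner basis of the Jacobian ideal J(f) in C{s,t} is {-s*t/5 + t^4, s*t^2, s^2 + s*t}; counting standard monomials gives mu = 6. Corank 2; j^3 = s^2*(s + t) has shape L^2 M (L != M), so D-series; mu = 6 gives D_6. The Hessian of g at 0 is [[0, 0], [0, 0]] with rank 0, so corank 2. A Groebner basis of the Jacobian ideal J(g) in C{s,t} is {s^2/5 + t^4, s^3, s*t}; counting standard monomials gives mu = 6. Corank 2; j^3 = s^2*t has shape L^2 M (L != M), so D-series; mu = 6 gives D_6. Both have type D_6, hence right-equivalent.

Yes.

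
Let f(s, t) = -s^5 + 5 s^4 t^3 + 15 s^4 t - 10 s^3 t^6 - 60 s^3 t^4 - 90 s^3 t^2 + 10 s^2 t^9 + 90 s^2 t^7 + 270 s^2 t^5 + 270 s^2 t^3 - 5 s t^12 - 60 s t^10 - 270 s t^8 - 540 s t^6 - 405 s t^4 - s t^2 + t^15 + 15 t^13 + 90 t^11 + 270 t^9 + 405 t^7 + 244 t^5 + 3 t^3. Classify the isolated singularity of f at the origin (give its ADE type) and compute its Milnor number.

Type D_{6}, Milnor number mu = 6.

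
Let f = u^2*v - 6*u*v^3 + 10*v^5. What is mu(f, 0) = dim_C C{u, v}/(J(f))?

6

The Hessian of f at 0 has rank 0. Corank 2; j^3 = u^2*v has shape L^2 M (L != M), so D-series; mu = 6 gives D_6.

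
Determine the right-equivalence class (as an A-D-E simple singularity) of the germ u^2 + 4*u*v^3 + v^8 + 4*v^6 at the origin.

A_7

The Hessian of f at 0 has rank 1. Corank 1: A-series; mu = 7 gives A_7.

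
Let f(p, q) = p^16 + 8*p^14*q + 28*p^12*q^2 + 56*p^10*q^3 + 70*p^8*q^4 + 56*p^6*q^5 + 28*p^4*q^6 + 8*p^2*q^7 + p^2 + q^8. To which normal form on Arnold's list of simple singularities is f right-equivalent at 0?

The Hessian of f at 0 is [[2, 0], [0, 0]] with rank 1, so corank 1. A Groebner basis of the Jacobian ideal J(f) in C{p,q} is {q^7, p}; counting standard monomials gives mu = 7. Corank 1: A-series; mu = 7 gives A_7.

A_7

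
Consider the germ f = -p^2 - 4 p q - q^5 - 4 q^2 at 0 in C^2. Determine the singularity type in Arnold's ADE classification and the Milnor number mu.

The Hessian of f at 0 has rank 1. Corank 1: A-series; mu = 4 gives A_4.

Type A4, Milnor number mu = 4.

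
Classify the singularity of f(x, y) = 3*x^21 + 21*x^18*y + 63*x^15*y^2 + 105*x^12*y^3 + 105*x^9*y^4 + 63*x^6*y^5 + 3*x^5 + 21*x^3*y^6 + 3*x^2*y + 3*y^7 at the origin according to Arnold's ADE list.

D8

The Hessian of f at 0 has rank 0. Corank 2; j^3 = 3*x^2*y has shape L^2 M (L != M), so D-series; mu = 8 gives D_8.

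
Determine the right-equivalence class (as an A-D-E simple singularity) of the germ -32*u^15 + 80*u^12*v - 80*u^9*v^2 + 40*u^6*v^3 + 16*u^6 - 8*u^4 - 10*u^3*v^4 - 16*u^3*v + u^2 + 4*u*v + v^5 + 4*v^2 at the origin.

The Hessian of f at 0 has rank 1. Corank 1: A-series; mu = 4 gives A_4.

A4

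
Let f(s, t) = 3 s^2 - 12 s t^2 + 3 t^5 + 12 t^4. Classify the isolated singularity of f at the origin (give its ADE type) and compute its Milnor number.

The Hessian of f at 0 is [[6, 0], [0, 0]] with rank 1, so corank 1. A Groebner basis of the Jacobian ideal J(f) in C{s,t} is {s^2, -s/2 + t^2}; counting standard monomials gives mu = 4. Corank 1: A-series; mu = 4 gives A_4.

Type A_4, Milnor number mu = 4.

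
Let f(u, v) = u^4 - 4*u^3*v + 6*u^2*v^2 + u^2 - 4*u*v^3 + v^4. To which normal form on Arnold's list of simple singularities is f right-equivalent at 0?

The Hessian of f at 0 has rank 1. Corank 1: A-series; mu = 3 gives A_3.

A3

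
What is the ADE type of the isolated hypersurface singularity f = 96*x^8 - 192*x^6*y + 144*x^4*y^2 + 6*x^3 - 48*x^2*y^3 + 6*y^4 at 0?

E6

The Hessian of f at 0 has rank 0. Corank 2; j^3 = 6*x^3 is a perfect cube, so E-series; the 4-jet and mu = 6 give E_6.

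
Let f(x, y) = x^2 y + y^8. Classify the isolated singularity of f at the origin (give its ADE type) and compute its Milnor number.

Type D_9, Milnor number mu = 9.

The Hessian of f at 0 has rank 0. Corank 2; j^3 = x^2*y has shape L^2 M (L != M), so D-series; mu = 9 gives D_9.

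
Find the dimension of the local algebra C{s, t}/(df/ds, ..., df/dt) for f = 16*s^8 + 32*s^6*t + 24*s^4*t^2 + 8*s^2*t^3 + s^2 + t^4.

3

The Hessian of f at 0 is [[2, 0], [0, 0]] with rank 1, so corank 1. A Groebner basis of the Jacobian ideal J(f) in C{s,t} is {t^3, s}; counting standard monomials gives mu = 3. Corank 1: A-series; mu = 3 gives A_3.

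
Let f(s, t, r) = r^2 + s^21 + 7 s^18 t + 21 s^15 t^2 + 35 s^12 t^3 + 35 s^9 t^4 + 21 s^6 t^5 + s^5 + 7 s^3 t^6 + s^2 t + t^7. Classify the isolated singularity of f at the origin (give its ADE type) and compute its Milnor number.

Type D8, Milnor number mu = 8.

The Hessian of f at 0 is [[0, 0, 0], [0, 0, 0], [0, 0, 2]] with rank 1, so corank 2. A Groebner basis of the Jacobian ideal J(f) in C{s,t,r} is {s^2/7 + t^6, s^3, s*t, r}; counting standard monomials gives mu = 8. Corank 2; j^3 = s^2*t has shape L^2 M (L != M), so D-series; mu = 8 gives D_8.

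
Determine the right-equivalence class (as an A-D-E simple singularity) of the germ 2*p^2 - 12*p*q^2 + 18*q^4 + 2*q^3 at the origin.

A_2

The Hessian of f at 0 has rank 1. Corank 1: A-series; mu = 2 gives A_2.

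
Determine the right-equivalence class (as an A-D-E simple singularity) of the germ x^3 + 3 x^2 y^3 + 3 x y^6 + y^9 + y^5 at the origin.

E_8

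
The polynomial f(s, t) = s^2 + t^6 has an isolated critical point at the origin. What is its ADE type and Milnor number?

The Hessian of f at 0 has rank 1. Corank 1: A-series; mu = 5 gives A_5.

Type A_{5}, Milnor number mu = 5.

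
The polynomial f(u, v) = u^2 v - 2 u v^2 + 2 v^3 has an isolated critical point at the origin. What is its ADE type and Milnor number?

Type D_4, Milnor number mu = 4.

The Hessian of f at 0 has rank 0. Corank 2; j^3 = v*(u^2 - 2*u*v + 2*v^2) splits into three distinct lines over C (the quadratic factor has nonzero discriminant), so D_4.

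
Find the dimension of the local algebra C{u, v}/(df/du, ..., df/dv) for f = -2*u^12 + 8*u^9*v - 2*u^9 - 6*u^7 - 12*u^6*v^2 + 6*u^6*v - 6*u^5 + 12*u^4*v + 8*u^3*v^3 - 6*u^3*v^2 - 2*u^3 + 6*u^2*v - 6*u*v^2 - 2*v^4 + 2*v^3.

6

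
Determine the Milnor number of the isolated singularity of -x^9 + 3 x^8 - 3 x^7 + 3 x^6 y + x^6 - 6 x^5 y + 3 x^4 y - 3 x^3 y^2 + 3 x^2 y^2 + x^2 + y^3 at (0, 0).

The Hessian of f at 0 is [[2, 0], [0, 0]] with rank 1, so corank 1. A Groebner basis of the Jacobian ideal J(f) in C{x,y} is {y^2, x}; counting standard monomials gives mu = 2. Corank 1: A-series; mu = 2 gives A_2.

2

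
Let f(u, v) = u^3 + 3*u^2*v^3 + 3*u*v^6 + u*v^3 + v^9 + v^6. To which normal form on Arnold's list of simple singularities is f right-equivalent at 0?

The Hessian of f at 0 has rank 0. Corank 2; j^3 = u^3 is a perfect cube, so E-series; the 4-jet and mu = 7 give E_7.

E_7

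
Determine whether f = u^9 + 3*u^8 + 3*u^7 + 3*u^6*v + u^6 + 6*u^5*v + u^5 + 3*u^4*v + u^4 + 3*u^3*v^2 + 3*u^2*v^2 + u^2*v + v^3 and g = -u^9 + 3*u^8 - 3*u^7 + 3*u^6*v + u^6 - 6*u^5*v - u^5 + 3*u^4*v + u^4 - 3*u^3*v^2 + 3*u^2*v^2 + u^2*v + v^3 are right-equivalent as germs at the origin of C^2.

Yes.

The Hessian of f at 0 has rank 0. Corank 2; j^3 = v*(u^2 + v^2) splits into three distinct lines over C (the quadratic factor has nonzero discriminant), so D_4. The Hessian of g at 0 has rank 0. Corank 2; j^3 = v*(u^2 + v^2) splits into three distinct lines over C (the quadratic factor has nonzero discriminant), so D_4. Both have type D_4, hence right-equivalent.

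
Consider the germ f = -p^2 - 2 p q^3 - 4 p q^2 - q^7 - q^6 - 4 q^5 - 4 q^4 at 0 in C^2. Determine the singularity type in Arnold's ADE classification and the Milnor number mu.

Type A_{6}, Milnor number mu = 6.

The Hessian of f at 0 is [[-2, 0], [0, 0]] with rank 1, so corank 1. A Groebner basis of the Jacobian ideal J(f) in C{p,q} is {p^3, p^2*q - p^2 - 4*p*q + 8*p + 16*q^2, p^2/4 + p*q^2 - p*q + 2*p + 4*q^2, p + q^3 + 2*q^2}; counting standard monomials gives mu = 6. Corank 1: A-series; mu = 6 gives A_6.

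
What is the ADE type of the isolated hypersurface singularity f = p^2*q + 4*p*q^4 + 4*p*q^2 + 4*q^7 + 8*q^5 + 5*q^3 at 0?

The Hessian of f at 0 has rank 0. Corank 2; j^3 = q*(p^2 + 4*p*q + 5*q^2) splits into three distinct lines over C (the quadratic factor has nonzero discriminant), so D_4.

D4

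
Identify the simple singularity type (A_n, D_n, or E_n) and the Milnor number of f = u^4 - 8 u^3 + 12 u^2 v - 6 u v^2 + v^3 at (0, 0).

Type E_6, Milnor number mu = 6.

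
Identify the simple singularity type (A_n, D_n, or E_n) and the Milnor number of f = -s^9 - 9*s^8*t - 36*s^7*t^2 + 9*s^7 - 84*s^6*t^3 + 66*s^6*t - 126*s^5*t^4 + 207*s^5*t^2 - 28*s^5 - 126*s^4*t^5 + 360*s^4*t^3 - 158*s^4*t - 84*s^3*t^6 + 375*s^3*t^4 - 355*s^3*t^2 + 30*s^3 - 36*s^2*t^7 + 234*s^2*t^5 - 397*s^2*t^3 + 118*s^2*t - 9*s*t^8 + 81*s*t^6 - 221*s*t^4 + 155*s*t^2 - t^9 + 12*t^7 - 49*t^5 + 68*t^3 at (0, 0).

Type D_{4}, Milnor number mu = 4.

The Hessian of f at 0 has rank 0. Corank 2; j^3 = (3*s + 4*t)*(10*s^2 + 26*s*t + 17*t^2) splits into three distinct lines over C (the quadratic factor has nonzero discriminant), so D_4.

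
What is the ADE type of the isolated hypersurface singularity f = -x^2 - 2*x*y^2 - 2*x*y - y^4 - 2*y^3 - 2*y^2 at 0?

The Hessian of f at 0 has rank 2. Corank 0: nondegenerate Morse point, so A_1.

A_{1}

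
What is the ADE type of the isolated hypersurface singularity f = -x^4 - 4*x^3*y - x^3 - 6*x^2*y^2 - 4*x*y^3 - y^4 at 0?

The Hessian of f at 0 is [[0, 0], [0, 0]] with rank 0, so corank 2. A Groebner basis of the Jacobian ideal J(f) in C{x,y} is {y^4, x*y^2 + y^3/3, x^2}; counting standard monomials gives mu = 6. Corank 2; j^3 = -x^3 is a perfect cube, so E-series; the 4-jet and mu = 6 give E_6.

E_{6}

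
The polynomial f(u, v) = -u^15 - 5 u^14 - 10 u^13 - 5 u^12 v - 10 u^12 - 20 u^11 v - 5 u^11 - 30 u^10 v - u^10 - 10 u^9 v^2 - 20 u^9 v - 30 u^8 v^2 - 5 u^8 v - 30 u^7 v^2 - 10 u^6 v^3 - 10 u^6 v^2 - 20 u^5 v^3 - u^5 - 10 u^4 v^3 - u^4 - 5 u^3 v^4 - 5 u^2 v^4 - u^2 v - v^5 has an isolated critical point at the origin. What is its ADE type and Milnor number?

Type D_{6}, Milnor number mu = 6.

The Hessian of f at 0 has rank 0. Corank 2; j^3 = -u^2*v has shape L^2 M (L != M), so D-series; mu = 6 gives D_6.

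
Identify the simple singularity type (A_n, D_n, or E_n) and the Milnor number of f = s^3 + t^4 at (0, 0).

Type E_6, Milnor number mu = 6.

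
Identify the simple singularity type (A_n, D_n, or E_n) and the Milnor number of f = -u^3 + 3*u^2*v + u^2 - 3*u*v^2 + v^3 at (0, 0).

The Hessian of f at 0 has rank 1. Corank 1: A-series; mu = 2 gives A_2.

Type A_{2}, Milnor number mu = 2.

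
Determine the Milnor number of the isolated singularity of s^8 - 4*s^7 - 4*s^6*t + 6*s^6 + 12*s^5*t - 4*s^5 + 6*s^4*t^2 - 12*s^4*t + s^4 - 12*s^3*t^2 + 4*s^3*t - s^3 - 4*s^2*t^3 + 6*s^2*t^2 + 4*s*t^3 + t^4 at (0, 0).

6

The Hessian of f at 0 has rank 0. Corank 2; j^3 = -s^3 is a perfect cube, so E-series; the 4-jet and mu = 6 give E_6.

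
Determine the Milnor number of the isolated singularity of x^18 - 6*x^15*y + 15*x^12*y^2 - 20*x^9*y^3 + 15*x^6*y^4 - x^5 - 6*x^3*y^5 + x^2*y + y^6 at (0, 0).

The Hessian of f at 0 is [[0, 0], [0, 0]] with rank 0, so corank 2. A Groebner basis of the Jacobian ideal J(f) in C{x,y} is {x^2/6 + y^5, x^3, x*y}; counting standard monomials gives mu = 7. Corank 2; j^3 = x^2*y has shape L^2 M (L != M), so D-series; mu = 7 gives D_7.

7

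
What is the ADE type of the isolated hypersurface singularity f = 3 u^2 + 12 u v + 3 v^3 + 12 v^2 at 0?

The Hessian of f at 0 has rank 1. Corank 1: A-series; mu = 2 gives A_2.

A_{2}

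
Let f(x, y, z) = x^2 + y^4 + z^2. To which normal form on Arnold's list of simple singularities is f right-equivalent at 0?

A_3

The Hessian of f at 0 has rank 2. Corank 1: A-series; mu = 3 gives A_3.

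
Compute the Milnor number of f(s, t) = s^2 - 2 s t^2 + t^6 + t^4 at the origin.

5

The Hessian of f at 0 has rank 1. Corank 1: A-series; mu = 5 gives A_5.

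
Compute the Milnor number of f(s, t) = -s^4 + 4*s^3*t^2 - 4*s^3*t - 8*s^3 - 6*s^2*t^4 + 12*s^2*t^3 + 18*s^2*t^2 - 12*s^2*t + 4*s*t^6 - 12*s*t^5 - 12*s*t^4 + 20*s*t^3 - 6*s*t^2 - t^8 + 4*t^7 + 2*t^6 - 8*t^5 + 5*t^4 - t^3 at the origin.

6

The Hessian of f at 0 has rank 0. Corank 2; j^3 = -(2*s + t)^3 is a perfect cube, so E-series; the 4-jet and mu = 6 give E_6.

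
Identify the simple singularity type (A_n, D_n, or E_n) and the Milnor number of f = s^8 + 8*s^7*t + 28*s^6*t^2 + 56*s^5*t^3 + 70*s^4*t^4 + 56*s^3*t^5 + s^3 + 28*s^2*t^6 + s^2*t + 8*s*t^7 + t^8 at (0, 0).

Type D_9, Milnor number mu = 9.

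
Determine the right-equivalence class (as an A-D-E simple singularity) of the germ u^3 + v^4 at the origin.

E6

The Hessian of f at 0 has rank 0. Corank 2; j^3 = u^3 is a perfect cube, so E-series; the 4-jet and mu = 6 give E_6.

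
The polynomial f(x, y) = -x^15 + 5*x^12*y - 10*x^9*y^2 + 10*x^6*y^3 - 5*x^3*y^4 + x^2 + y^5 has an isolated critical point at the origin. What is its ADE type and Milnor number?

The Hessian of f at 0 is [[2, 0], [0, 0]] with rank 1, so corank 1. A Groebner basis of the Jacobian ideal J(f) in C{x,y} is {y^4, x}; counting standard monomials gives mu = 4. Corank 1: A-series; mu = 4 gives A_4.

Type A_4, Milnor number mu = 4.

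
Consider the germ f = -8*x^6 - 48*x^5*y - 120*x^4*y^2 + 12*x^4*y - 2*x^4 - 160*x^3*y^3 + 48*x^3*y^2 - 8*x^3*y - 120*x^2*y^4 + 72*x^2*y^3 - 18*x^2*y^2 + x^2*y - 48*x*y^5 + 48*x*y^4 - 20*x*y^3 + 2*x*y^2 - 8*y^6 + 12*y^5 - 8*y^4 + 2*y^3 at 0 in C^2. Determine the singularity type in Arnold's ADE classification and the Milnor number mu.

The Hessian of f at 0 is [[0, 0], [0, 0]] with rank 0, so corank 2. A Groebner basis of the Jacobian ideal J(f) in C{x,y} is {y^3, x^2 + 2*y^2, x*y + y^2}; counting standard monomials gives mu = 4. Corank 2; j^3 = y*(x^2 + 2*x*y + 2*y^2) splits into three distinct lines over C (the quadratic factor has nonzero discriminant), so D_4.

Type D_{4}, Milnor number mu = 4.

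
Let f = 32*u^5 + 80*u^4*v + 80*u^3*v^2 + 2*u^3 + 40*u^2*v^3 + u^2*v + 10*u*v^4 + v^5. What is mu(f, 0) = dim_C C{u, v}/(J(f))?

6

The Hessian of f at 0 is [[0, 0], [0, 0]] with rank 0, so corank 2. A Groebner basis of the Jacobian ideal J(f) in C{u,v} is {-u*v/10 + v^4, u*v^2, u^2 + u*v/2}; counting standard monomials gives mu = 6. Corank 2; j^3 = u^2*(2*u + v) has shape L^2 M (L != M), so D-series; mu = 6 gives D_6.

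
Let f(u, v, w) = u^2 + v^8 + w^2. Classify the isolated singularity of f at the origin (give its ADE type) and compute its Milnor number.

The Hessian of f at 0 is [[2, 0, 0], [0, 0, 0], [0, 0, 2]] with rank 2, so corank 1. A Groebner basis of the Jacobian ideal J(f) in C{u,v,w} is {v^7, u, w}; counting standard monomials gives mu = 7. Corank 1: A-series; mu = 7 gives A_7.

Type A7, Milnor number mu = 7.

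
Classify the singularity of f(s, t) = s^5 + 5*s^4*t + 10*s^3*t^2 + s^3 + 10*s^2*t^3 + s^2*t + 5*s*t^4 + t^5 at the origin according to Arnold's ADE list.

D_{6}

The Hessian of f at 0 is [[0, 0], [0, 0]] with rank 0, so corank 2. A Groebner basis of the Jacobian ideal J(f) in C{s,t} is {-s*t/5 + t^4, s*t^2, s^2 + s*t}; counting standard monomials gives mu = 6. Corank 2; j^3 = s^2*(s + t) has shape L^2 M (L != M), so D-series; mu = 6 gives D_6.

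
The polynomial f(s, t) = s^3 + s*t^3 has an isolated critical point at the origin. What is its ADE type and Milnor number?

The Hessian of f at 0 has rank 0. Corank 2; j^3 = s^3 is a perfect cube, so E-series; the 4-jet and mu = 7 give E_7.

Type E7, Milnor number mu = 7.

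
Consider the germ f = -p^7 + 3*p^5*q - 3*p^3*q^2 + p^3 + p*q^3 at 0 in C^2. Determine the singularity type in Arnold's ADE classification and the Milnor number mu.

The Hessian of f at 0 is [[0, 0], [0, 0]] with rank 0, so corank 2. A Groebner basis of the Jacobian ideal J(f) in C{p,q} is {p^3, p*q^2, 3*p^2 + q^3}; counting standard monomials gives mu = 7. Corank 2; j^3 = p^3 is a perfect cube, so E-series; the 4-jet and mu = 7 give E_7.

Type E_7, Milnor number mu = 7.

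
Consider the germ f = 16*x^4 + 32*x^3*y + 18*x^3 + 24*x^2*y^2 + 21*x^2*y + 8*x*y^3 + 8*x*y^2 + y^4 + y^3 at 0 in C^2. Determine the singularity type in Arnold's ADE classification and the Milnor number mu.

Type D_{5}, Milnor number mu = 5.

The Hessian of f at 0 has rank 0. Corank 2; j^3 = (2*x + y)*(3*x + y)^2 has shape L^2 M (L != M), so D-series; mu = 5 gives D_5.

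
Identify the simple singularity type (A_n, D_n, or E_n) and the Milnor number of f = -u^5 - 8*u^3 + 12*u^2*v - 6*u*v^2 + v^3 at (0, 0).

The Hessian of f at 0 has rank 0. Corank 2; j^3 = -(2*u - v)^3 is a perfect cube, so E-series; the 5-jet and mu = 8 give E_8.

Type E_8, Milnor number mu = 8.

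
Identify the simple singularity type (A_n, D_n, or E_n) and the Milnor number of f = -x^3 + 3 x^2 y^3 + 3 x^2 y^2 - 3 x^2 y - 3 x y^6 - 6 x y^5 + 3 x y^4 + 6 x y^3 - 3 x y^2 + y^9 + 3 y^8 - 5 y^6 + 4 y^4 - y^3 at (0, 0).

Type E_6, Milnor number mu = 6.

The Hessian of f at 0 is [[0, 0], [0, 0]] with rank 0, so corank 2. A Groebner basis of the Jacobian ideal J(f) in C{x,y} is {x^3 - 3*x^2/2 - 3*x*y - 3*y^2/2, x^2*y + x^2 + 2*x*y + y^2, -x^2/2 + x*y^2 - x*y - y^2/2, y^3}; counting standard monomials gives mu = 6. Corank 2; j^3 = -(x + y)^3 is a perfect cube, so E-series; the 4-jet and mu = 6 give E_6.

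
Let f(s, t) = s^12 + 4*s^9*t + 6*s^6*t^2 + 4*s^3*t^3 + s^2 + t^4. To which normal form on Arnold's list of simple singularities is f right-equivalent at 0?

A_{3}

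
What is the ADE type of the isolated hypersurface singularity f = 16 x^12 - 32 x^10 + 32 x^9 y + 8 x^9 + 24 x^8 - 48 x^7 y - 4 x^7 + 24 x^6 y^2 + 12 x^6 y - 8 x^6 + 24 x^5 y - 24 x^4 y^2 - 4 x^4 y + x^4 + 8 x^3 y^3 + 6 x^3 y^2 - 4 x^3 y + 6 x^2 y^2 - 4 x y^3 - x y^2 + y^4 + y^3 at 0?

The Hessian of f at 0 is [[0, 0], [0, 0]] with rank 0, so corank 2. A Groebner basis of the Jacobian ideal J(f) in C{x,y} is {x^3 - y^2/4, y^3, x*y - y^2}; counting standard monomials gives mu = 5. Corank 2; j^3 = -y^2*(x - y) has shape L^2 M (L != M), so D-series; mu = 5 gives D_5.

D5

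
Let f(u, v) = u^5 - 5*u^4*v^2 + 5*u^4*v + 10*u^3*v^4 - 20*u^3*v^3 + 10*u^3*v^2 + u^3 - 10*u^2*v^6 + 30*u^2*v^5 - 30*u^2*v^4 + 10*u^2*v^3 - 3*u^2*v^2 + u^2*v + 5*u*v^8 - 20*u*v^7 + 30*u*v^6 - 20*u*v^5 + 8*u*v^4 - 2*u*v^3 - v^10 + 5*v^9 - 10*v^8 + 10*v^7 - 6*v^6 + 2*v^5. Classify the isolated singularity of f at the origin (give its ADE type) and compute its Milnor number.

Type D_{6}, Milnor number mu = 6.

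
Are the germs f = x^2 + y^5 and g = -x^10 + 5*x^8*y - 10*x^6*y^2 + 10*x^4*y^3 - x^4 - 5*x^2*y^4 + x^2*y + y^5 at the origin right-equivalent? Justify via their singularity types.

No.

The Hessian of f at 0 has rank 1. Corank 1: A-series; mu = 4 gives A_4. The Hessian of g at 0 has rank 0. Corank 2; j^3 = x^2*y has shape L^2 M (L != M), so D-series; mu = 6 gives D_6. f is A_4 but g is D_6, hence not right-equivalent.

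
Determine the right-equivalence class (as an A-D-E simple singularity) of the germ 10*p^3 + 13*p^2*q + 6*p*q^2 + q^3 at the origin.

D4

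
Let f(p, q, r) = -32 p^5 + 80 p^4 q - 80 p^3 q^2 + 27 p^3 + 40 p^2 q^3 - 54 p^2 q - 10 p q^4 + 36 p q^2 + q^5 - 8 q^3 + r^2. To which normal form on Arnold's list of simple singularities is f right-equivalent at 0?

The Hessian of f at 0 is [[0, 0, 0], [0, 0, 0], [0, 0, 2]] with rank 1, so corank 2. A Groebner basis of the Jacobian ideal J(f) in C{p,q,r} is {q^5, p*q^3 - 5*q^4/8, p^2 - 4*p*q/3 + 4*q^2/9, r}; counting standard monomials gives mu = 8. Corank 2; j^3 = (3*p - 2*q)^3 is a perfect cube, so E-series; the 5-jet and mu = 8 give E_8.

E_8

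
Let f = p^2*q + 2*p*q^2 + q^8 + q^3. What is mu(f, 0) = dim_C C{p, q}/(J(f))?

9

The Hessian of f at 0 has rank 0. Corank 2; j^3 = q*(p + q)^2 has shape L^2 M (L != M), so D-series; mu = 9 gives D_9.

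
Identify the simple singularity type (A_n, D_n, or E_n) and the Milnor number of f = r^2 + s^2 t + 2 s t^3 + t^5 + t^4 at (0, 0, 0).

Type D_{5}, Milnor number mu = 5.

The Hessian of f at 0 has rank 1. Corank 2; j^3 = s^2*t has shape L^2 M (L != M), so D-series; mu = 5 gives D_5.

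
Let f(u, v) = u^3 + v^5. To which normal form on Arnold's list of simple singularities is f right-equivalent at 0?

E_{8}

The Hessian of f at 0 has rank 0. Corank 2; j^3 = u^3 is a perfect cube, so E-series; the 5-jet and mu = 8 give E_8.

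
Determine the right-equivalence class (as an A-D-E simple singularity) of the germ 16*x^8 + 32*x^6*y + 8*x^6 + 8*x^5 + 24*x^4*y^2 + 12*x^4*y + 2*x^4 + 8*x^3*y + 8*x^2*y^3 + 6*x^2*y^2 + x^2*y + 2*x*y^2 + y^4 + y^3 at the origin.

The Hessian of f at 0 has rank 0. Corank 2; j^3 = y*(x + y)^2 has shape L^2 M (L != M), so D-series; mu = 5 gives D_5.

D_5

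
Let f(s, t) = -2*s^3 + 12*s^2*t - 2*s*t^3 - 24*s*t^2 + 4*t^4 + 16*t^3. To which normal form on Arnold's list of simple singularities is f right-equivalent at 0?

E7

The Hessian of f at 0 has rank 0. Corank 2; j^3 = -2*(s - 2*t)^3 is a perfect cube, so E-series; the 4-jet and mu = 7 give E_7.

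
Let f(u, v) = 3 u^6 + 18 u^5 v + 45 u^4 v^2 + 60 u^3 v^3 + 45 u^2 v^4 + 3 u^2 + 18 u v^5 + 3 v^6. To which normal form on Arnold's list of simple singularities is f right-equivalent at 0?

A_5

The Hessian of f at 0 has rank 1. Corank 1: A-series; mu = 5 gives A_5.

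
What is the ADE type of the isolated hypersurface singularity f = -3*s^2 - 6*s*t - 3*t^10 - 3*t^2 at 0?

A9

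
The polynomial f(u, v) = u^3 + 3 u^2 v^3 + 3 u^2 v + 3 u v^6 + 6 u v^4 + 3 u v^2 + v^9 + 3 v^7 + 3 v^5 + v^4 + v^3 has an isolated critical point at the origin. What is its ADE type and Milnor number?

Type E_{6}, Milnor number mu = 6.

The Hessian of f at 0 is [[0, 0], [0, 0]] with rank 0, so corank 2. A Groebner basis of the Jacobian ideal J(f) in C{u,v} is {v^3, u^2 + 2*u*v + v^2}; counting standard monomials gives mu = 6. Corank 2; j^3 = (u + v)^3 is a perfect cube, so E-series; the 4-jet and mu = 6 give E_6.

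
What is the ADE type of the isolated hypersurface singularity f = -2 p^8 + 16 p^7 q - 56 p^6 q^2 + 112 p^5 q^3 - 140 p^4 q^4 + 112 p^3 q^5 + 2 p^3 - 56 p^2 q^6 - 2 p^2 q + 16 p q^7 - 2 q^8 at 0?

D9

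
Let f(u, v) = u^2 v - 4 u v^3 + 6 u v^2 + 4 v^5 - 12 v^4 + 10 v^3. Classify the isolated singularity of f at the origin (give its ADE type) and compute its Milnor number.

Type D_4, Milnor number mu = 4.

The Hessian of f at 0 has rank 0. Corank 2; j^3 = v*(u^2 + 6*u*v + 10*v^2) splits into three distinct lines over C (the quadratic factor has nonzero discriminant), so D_4.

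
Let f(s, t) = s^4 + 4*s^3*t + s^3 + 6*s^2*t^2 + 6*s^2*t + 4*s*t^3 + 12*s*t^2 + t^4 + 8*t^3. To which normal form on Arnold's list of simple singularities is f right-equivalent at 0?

E_{6}

The Hessian of f at 0 has rank 0. Corank 2; j^3 = (s + 2*t)^3 is a perfect cube, so E-series; the 4-jet and mu = 6 give E_6.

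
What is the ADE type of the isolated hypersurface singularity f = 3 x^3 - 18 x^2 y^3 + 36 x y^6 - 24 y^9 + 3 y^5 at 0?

The Hessian of f at 0 is [[0, 0], [0, 0]] with rank 0, so corank 2. A Groebner basis of the Jacobian ideal J(f) in C{x,y} is {-x^2/4 + x*y^3, y^4, x^3, x^2*y}; counting standard monomials gives mu = 8. Corank 2; j^3 = 3*x^3 is a perfect cube, so E-series; the 5-jet and mu = 8 give E_8.

E_{8}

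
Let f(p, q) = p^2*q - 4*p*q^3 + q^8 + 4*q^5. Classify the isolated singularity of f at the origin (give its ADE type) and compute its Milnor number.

Type D_9, Milnor number mu = 9.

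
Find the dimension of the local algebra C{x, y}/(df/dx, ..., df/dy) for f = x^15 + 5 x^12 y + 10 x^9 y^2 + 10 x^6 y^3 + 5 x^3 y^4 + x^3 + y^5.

8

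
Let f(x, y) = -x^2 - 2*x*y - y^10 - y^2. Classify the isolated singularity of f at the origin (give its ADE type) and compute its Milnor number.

Type A_{9}, Milnor number mu = 9.

The Hessian of f at 0 has rank 1. Corank 1: A-series; mu = 9 gives A_9.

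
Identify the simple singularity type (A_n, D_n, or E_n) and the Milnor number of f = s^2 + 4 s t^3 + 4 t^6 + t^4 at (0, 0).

The Hessian of f at 0 has rank 1. Corank 1: A-series; mu = 3 gives A_3.

Type A_3, Milnor number mu = 3.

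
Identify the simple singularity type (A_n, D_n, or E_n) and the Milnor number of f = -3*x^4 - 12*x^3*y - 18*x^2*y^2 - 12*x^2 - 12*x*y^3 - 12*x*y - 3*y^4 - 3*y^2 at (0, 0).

Type A_{3}, Milnor number mu = 3.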